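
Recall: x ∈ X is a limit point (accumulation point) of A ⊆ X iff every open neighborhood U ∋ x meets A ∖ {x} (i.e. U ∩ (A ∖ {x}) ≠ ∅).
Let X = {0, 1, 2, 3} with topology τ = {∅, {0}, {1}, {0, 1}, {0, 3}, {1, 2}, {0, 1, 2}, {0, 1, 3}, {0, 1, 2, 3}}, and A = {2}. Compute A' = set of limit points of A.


A' = ∅

For each x ∈ X, list the open sets U ∈ τ with x ∈ U, then check whether U ∩ (A ∖ {x}) ≠ ∅ for every such U.
  x = 0: open {0} ∋ x has {0} ∩ (A ∖ {0}) = ∅, so x is NOT a limit point.
  x = 1: open {1} ∋ x has {1} ∩ (A ∖ {1}) = ∅, so x is NOT a limit point.
  x = 2: open {1, 2} ∋ x has {1, 2} ∩ (A ∖ {2}) = ∅, so x is NOT a limit point.
  x = 3: open {0, 3} ∋ x has {0, 3} ∩ (A ∖ {3}) = ∅, so x is NOT a limit point.
Collecting: A' = ∅.


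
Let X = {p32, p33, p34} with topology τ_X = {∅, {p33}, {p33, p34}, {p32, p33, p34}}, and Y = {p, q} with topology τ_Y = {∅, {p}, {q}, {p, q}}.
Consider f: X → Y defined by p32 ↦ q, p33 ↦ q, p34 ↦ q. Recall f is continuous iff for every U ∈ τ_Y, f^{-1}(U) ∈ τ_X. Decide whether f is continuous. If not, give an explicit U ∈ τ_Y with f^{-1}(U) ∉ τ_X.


f IS continuous.

Compute f^{-1}(U) for each U ∈ τ_Y:
  U = ∅: f^{-1}(U) = ∅ ∈ τ_X ✓.
  U = {p}: f^{-1}(U) = ∅ ∈ τ_X ✓.
  U = {q}: f^{-1}(U) = {p32, p33, p34} ∈ τ_X ✓.
  U = {p, q}: f^{-1}(U) = {p32, p33, p34} ∈ τ_X ✓.
Every preimage lies in τ_X, so f IS continuous.


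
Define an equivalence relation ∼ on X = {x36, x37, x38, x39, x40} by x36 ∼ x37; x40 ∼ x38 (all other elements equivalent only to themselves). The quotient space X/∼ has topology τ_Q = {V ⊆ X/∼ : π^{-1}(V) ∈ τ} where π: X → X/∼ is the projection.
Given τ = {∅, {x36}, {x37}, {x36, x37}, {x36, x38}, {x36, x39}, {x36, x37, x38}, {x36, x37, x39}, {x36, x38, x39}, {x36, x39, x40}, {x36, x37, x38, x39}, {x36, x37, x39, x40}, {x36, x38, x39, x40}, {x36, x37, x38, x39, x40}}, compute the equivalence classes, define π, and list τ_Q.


X/∼ = {[x36=x37], [x38=x40], [x39]}; |τ_Q| = 4.

Equivalence classes: [x36=x37], [x38=x40], [x39].
Quotient map π: X → X/∼ sends x36 ↦ [x36=x37], x37 ↦ [x36=x37], x38 ↦ [x38=x40], x39 ↦ [x39], x40 ↦ [x38=x40].
For each subset V ⊆ X/∼, compute π^{-1}(V) ⊆ X and check whether π^{-1}(V) ∈ τ. V is open in τ_Q iff π^{-1}(V) ∈ τ.
  V = {}: π^{-1}(V) = ∅ ∈ τ ✓.
  V = {[x36=x37]}: π^{-1}(V) = {x36, x37} ∈ τ ✓.
  V = {[x38=x40]}: π^{-1}(V) = {x38, x40} ∉ τ ✗.
  V = {[x36=x37], [x38=x40]}: π^{-1}(V) = {x36, x37, x38, x40} ∉ τ ✗.
  V = {[x39]}: π^{-1}(V) = {x39} ∉ τ ✗.
  V = {[x36=x37], [x39]}: π^{-1}(V) = {x36, x37, x39} ∈ τ ✓.
  V = {[x38=x40], [x39]}: π^{-1}(V) = {x38, x39, x40} ∉ τ ✗.
  V = {[x36=x37], [x38=x40], [x39]}: π^{-1}(V) = {x36, x37, x38, x39, x40} ∈ τ ✓.
Open sets in the quotient: τ_Q = {{}, {[x36=x37]}, {[x36=x37], [x39]}, {[x36=x37], [x38=x40], [x39]}} (4 elements).


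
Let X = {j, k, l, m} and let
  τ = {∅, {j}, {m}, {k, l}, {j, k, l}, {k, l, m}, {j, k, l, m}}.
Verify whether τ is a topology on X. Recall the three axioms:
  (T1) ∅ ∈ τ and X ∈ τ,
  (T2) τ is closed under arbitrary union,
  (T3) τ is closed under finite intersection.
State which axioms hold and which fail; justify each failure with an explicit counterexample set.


τ is NOT a topology on X.

Axiom (T1): ∅ ∈ τ? Yes; X ∈ τ? Yes.
Axiom (T2/T3): check pairwise unions and intersections of members of τ.
Counterexample for (T2): {j} ∪ {m} = {j, m} ∉ τ. Therefore τ is NOT a topology.


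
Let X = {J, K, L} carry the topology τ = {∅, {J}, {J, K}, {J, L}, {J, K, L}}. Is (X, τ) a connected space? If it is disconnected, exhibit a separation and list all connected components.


(X, τ) is connected.

Find clopen sets (U ∈ τ with X ∖ U ∈ τ):
  U = ∅, X ∖ U = {J, K, L} — both open, so U is clopen.
  U = {J, K, L}, X ∖ U = ∅ — both open, so U is clopen.
Only trivial clopens (∅ and X) exist, so (X, τ) is connected.
Compute connected components by grouping points that agree on all clopens:
  component: {J, K, L}


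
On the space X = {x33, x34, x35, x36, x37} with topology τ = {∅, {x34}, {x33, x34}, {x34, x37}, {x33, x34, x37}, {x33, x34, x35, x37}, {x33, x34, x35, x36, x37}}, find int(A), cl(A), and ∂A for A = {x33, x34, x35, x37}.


int(A) = {x33, x34, x35, x37}, cl(A) = {x33, x34, x35, x36, x37}, ∂A = {x36}.

Closed sets in (X, τ) are complements of opens:
  closed(X, τ) = {∅, {x36}, {x35, x36}, {x33, x35, x36}, {x35, x36, x37}, {x33, x35, x36, x37}, {x33, x34, x35, x36, x37}}.
int(A) = ⋃ {U ∈ τ : U ⊆ A}. Opens contained in A: ∅, {x34}, {x33, x34}, {x34, x37}, {x33, x34, x37}, {x33, x34, x35, x37}.
Taking the union of these: int(A) = {x33, x34, x35, x37}.
cl(A) = ⋂ {C closed : A ⊆ C}. Closed sets containing A: {x33, x34, x35, x36, x37}.
Intersecting these: cl(A) = {x33, x34, x35, x36, x37}.
∂A = cl(A) ∖ int(A) = {x33, x34, x35, x36, x37} ∖ {x33, x34, x35, x37} = {x36}.


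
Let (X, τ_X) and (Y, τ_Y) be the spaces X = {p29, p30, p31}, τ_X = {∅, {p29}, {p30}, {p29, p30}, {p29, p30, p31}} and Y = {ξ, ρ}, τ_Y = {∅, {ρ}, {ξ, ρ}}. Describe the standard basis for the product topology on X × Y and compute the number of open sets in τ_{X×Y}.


Basis B = {∅ × ∅, {p29} × {ρ}, {p30} × {ρ}, {p29} × {ξ, ρ}, {p29, p30} × {ρ}, {p30} × {ξ, ρ}, {p29, p30, p31} × {ρ}, {p29, p30} × {ξ, ρ}, {p29, p30, p31} × {ξ, ρ}}; |τ_{X×Y}| = 14.

Enumerate products U × V with U ∈ τ_X, V ∈ τ_Y (deduplicated):
  ∅ × ∅ = {} (∅)
  {p29} × {ρ} = {(p29,ρ)}
  {p30} × {ρ} = {(p30,ρ)}
  {p29} × {ξ, ρ} = {(p29,ξ), (p29,ρ)}
  {p29, p30} × {ρ} = {(p29,ρ), (p30,ρ)}
  {p30} × {ξ, ρ} = {(p30,ξ), (p30,ρ)}
  {p29, p30, p31} × {ρ} = {(p29,ρ), (p30,ρ), (p31,ρ)}
  {p29, p30} × {ξ, ρ} = {(p29,ξ), (p29,ρ), (p30,ξ), (p30,ρ)}
  {p29, p30, p31} × {ξ, ρ} = {(p29,ξ), (p29,ρ), (p30,ξ), (p30,ρ), (p31,ξ), (p31,ρ)}
These 9 distinct sets form the basis B.
Close under arbitrary unions to get τ_{X×Y}; counting gives |τ_{X×Y}| = 14.


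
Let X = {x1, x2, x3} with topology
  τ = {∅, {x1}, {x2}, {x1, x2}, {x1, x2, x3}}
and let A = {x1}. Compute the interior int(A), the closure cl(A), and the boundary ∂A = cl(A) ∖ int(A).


int(A) = {x1}, cl(A) = {x1, x3}, ∂A = {x3}.

Closed sets in (X, τ) are complements of opens:
  closed(X, τ) = {∅, {x3}, {x1, x3}, {x2, x3}, {x1, x2, x3}}.
int(A) = ⋃ {U ∈ τ : U ⊆ A}. Opens contained in A: ∅, {x1}.
Taking the union of these: int(A) = {x1}.
cl(A) = ⋂ {C closed : A ⊆ C}. Closed sets containing A: {x1, x3}, {x1, x2, x3}.
Intersecting these: cl(A) = {x1, x3}.
∂A = cl(A) ∖ int(A) = {x1, x3} ∖ {x1} = {x3}.


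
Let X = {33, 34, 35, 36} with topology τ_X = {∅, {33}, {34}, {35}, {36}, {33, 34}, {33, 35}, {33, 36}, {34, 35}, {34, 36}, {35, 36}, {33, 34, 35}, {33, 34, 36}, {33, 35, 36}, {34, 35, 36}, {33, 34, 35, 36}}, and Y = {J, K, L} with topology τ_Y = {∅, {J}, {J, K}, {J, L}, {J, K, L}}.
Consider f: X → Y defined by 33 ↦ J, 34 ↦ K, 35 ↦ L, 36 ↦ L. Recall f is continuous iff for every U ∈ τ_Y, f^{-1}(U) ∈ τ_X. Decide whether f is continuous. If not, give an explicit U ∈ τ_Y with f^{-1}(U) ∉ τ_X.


f IS continuous.

Compute f^{-1}(U) for each U ∈ τ_Y:
  U = ∅: f^{-1}(U) = ∅ ∈ τ_X ✓.
  U = {J}: f^{-1}(U) = {33} ∈ τ_X ✓.
  U = {J, K}: f^{-1}(U) = {33, 34} ∈ τ_X ✓.
  U = {J, L}: f^{-1}(U) = {33, 35, 36} ∈ τ_X ✓.
  U = {J, K, L}: f^{-1}(U) = {33, 34, 35, 36} ∈ τ_X ✓.
Every preimage lies in τ_X, so f IS continuous.


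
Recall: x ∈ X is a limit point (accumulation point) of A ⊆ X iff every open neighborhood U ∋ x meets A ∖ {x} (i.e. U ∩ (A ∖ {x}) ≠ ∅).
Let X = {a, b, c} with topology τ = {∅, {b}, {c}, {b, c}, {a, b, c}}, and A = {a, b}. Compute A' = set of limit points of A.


A' = {a}

For each x ∈ X, list the open sets U ∈ τ with x ∈ U, then check whether U ∩ (A ∖ {x}) ≠ ∅ for every such U.
  x = a: opens ∋ x are {a, b, c}; each meets A ∖ {a}, so x IS a limit point.
  x = b: open {b} ∋ x has {b} ∩ (A ∖ {b}) = ∅, so x is NOT a limit point.
  x = c: open {c} ∋ x has {c} ∩ (A ∖ {c}) = ∅, so x is NOT a limit point.
Collecting: A' = {a}.


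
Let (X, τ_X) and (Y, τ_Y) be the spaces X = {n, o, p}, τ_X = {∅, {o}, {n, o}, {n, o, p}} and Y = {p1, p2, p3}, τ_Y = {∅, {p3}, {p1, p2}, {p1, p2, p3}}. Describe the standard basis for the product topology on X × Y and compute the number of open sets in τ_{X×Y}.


Basis B = {∅ × ∅, {o} × {p3}, {n, o} × {p3}, {o} × {p1, p2}, {n, o, p} × {p3}, {o} × {p1, p2, p3}, {n, o} × {p1, p2}, {n, o} × {p1, p2, p3}, {n, o, p} × {p1, p2}, {n, o, p} × {p1, p2, p3}}; |τ_{X×Y}| = 16.

Enumerate products U × V with U ∈ τ_X, V ∈ τ_Y (deduplicated):
  ∅ × ∅ = {} (∅)
  {o} × {p3} = {(o,p3)}
  {n, o} × {p3} = {(n,p3), (o,p3)}
  {o} × {p1, p2} = {(o,p1), (o,p2)}
  {n, o, p} × {p3} = {(n,p3), (o,p3), (p,p3)}
  {o} × {p1, p2, p3} = {(o,p1), (o,p2), (o,p3)}
  {n, o} × {p1, p2} = {(n,p1), (n,p2), (o,p1), (o,p2)}
  {n, o} × {p1, p2, p3} = {(n,p1), (n,p2), (n,p3), (o,p1), (o,p2), (o,p3)}
  {n, o, p} × {p1, p2} = {(n,p1), (n,p2), (o,p1), (o,p2), (p,p1), (p,p2)}
  {n, o, p} × {p1, p2, p3} = {(n,p1), (n,p2), (n,p3), (o,p1), (o,p2), (o,p3), (p,p1), (p,p2), (p,p3)}
These 10 distinct sets form the basis B.
Close under arbitrary unions to get τ_{X×Y}; counting gives |τ_{X×Y}| = 16.


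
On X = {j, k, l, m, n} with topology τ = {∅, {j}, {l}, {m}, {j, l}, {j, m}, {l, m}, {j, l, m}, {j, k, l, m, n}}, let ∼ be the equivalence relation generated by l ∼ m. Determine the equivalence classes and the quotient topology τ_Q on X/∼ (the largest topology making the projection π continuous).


X/∼ = {[j], [k], [l=m], [n]}; |τ_Q| = 5.

Equivalence classes: [j], [k], [l=m], [n].
Quotient map π: X → X/∼ sends j ↦ [j], k ↦ [k], l ↦ [l=m], m ↦ [l=m], n ↦ [n].
For each subset V ⊆ X/∼, compute π^{-1}(V) ⊆ X and check whether π^{-1}(V) ∈ τ. V is open in τ_Q iff π^{-1}(V) ∈ τ.
  V = {}: π^{-1}(V) = ∅ ∈ τ ✓.
  V = {[j]}: π^{-1}(V) = {j} ∈ τ ✓.
  V = {[k]}: π^{-1}(V) = {k} ∉ τ ✗.
  V = {[j], [k]}: π^{-1}(V) = {j, k} ∉ τ ✗.
  V = {[l=m]}: π^{-1}(V) = {l, m} ∈ τ ✓.
  V = {[j], [l=m]}: π^{-1}(V) = {j, l, m} ∈ τ ✓.
  V = {[k], [l=m]}: π^{-1}(V) = {k, l, m} ∉ τ ✗.
  V = {[j], [k], [l=m]}: π^{-1}(V) = {j, k, l, m} ∉ τ ✗.
  V = {[n]}: π^{-1}(V) = {n} ∉ τ ✗.
  V = {[j], [n]}: π^{-1}(V) = {j, n} ∉ τ ✗.
  V = {[k], [n]}: π^{-1}(V) = {k, n} ∉ τ ✗.
  V = {[j], [k], [n]}: π^{-1}(V) = {j, k, n} ∉ τ ✗.
  V = {[l=m], [n]}: π^{-1}(V) = {l, m, n} ∉ τ ✗.
  V = {[j], [l=m], [n]}: π^{-1}(V) = {j, l, m, n} ∉ τ ✗.
  V = {[k], [l=m], [n]}: π^{-1}(V) = {k, l, m, n} ∉ τ ✗.
  V = {[j], [k], [l=m], [n]}: π^{-1}(V) = {j, k, l, m, n} ∈ τ ✓.
Open sets in the quotient: τ_Q = {{}, {[j]}, {[l=m]}, {[j], [l=m]}, {[j], [k], [l=m], [n]}} (5 elements).


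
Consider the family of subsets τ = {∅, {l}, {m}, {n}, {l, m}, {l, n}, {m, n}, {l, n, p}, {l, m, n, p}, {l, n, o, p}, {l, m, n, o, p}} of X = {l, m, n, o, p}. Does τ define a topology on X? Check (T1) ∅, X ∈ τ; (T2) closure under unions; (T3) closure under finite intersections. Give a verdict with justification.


τ is NOT a topology on X.

Axiom (T1): ∅ ∈ τ? Yes; X ∈ τ? Yes.
Axiom (T2/T3): check pairwise unions and intersections of members of τ.
Counterexample for (T2): {l} ∪ {m, n} = {l, m, n} ∉ τ. Therefore τ is NOT a topology.


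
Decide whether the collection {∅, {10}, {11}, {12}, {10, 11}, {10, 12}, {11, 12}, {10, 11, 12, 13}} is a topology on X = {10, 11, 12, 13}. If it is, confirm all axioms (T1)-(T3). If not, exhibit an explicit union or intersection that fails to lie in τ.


τ is NOT a topology on X.

Axiom (T1): ∅ ∈ τ? Yes; X ∈ τ? Yes.
Axiom (T2/T3): check pairwise unions and intersections of members of τ.
Counterexample for (T2): {10} ∪ {11, 12} = {10, 11, 12} ∉ τ. Therefore τ is NOT a topology.


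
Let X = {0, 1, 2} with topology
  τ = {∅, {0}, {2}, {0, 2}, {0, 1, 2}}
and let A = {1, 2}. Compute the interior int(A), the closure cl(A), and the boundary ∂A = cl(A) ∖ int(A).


int(A) = {2}, cl(A) = {1, 2}, ∂A = {1}.

Closed sets in (X, τ) are complements of opens:
  closed(X, τ) = {∅, {1}, {0, 1}, {1, 2}, {0, 1, 2}}.
int(A) = ⋃ {U ∈ τ : U ⊆ A}. Opens contained in A: ∅, {2}.
Taking the union of these: int(A) = {2}.
cl(A) = ⋂ {C closed : A ⊆ C}. Closed sets containing A: {1, 2}, {0, 1, 2}.
Intersecting these: cl(A) = {1, 2}.
∂A = cl(A) ∖ int(A) = {1, 2} ∖ {2} = {1}.


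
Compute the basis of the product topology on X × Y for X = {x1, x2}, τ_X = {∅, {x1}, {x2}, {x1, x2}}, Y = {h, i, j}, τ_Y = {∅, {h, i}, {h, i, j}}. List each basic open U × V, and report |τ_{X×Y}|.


Basis B = {∅ × ∅, {x1} × {h, i}, {x2} × {h, i}, {x1} × {h, i, j}, {x2} × {h, i, j}, {x1, x2} × {h, i}, {x1, x2} × {h, i, j}}; |τ_{X×Y}| = 9.

Enumerate products U × V with U ∈ τ_X, V ∈ τ_Y (deduplicated):
  ∅ × ∅ = {} (∅)
  {x1} × {h, i} = {(x1,h), (x1,i)}
  {x2} × {h, i} = {(x2,h), (x2,i)}
  {x1} × {h, i, j} = {(x1,h), (x1,i), (x1,j)}
  {x2} × {h, i, j} = {(x2,h), (x2,i), (x2,j)}
  {x1, x2} × {h, i} = {(x1,h), (x1,i), (x2,h), (x2,i)}
  {x1, x2} × {h, i, j} = {(x1,h), (x1,i), (x1,j), (x2,h), (x2,i), (x2,j)}
These 7 distinct sets form the basis B.
Close under arbitrary unions to get τ_{X×Y}; counting gives |τ_{X×Y}| = 9.


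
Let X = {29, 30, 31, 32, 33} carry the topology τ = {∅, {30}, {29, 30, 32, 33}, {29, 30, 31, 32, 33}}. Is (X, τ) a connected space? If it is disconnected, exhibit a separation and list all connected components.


(X, τ) is connected.

Find clopen sets (U ∈ τ with X ∖ U ∈ τ):
  U = ∅, X ∖ U = {29, 30, 31, 32, 33} — both open, so U is clopen.
  U = {29, 30, 31, 32, 33}, X ∖ U = ∅ — both open, so U is clopen.
Only trivial clopens (∅ and X) exist, so (X, τ) is connected.
Compute connected components by grouping points that agree on all clopens:
  component: {29, 30, 31, 32, 33}


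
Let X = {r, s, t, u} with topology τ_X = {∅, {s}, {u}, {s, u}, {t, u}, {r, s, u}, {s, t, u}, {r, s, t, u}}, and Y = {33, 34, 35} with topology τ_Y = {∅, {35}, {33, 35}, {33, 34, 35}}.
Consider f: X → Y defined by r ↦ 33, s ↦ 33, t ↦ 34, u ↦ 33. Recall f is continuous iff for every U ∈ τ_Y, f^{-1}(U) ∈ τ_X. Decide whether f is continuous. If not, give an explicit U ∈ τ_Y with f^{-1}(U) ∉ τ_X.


f IS continuous.

Compute f^{-1}(U) for each U ∈ τ_Y:
  U = ∅: f^{-1}(U) = ∅ ∈ τ_X ✓.
  U = {35}: f^{-1}(U) = ∅ ∈ τ_X ✓.
  U = {33, 35}: f^{-1}(U) = {r, s, u} ∈ τ_X ✓.
  U = {33, 34, 35}: f^{-1}(U) = {r, s, t, u} ∈ τ_X ✓.
Every preimage lies in τ_X, so f IS continuous.


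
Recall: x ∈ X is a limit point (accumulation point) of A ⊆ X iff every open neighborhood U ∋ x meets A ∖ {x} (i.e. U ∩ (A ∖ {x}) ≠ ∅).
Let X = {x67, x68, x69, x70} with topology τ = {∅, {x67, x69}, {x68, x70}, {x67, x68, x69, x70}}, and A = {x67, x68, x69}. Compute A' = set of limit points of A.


A' = {x67, x69, x70}

For each x ∈ X, list the open sets U ∈ τ with x ∈ U, then check whether U ∩ (A ∖ {x}) ≠ ∅ for every such U.
  x = x67: opens ∋ x are {x67, x69}, {x67, x68, x69, x70}; each meets A ∖ {x67}, so x IS a limit point.
  x = x68: open {x68, x70} ∋ x has {x68, x70} ∩ (A ∖ {x68}) = ∅, so x is NOT a limit point.
  x = x69: opens ∋ x are {x67, x69}, {x67, x68, x69, x70}; each meets A ∖ {x69}, so x IS a limit point.
  x = x70: opens ∋ x are {x68, x70}, {x67, x68, x69, x70}; each meets A ∖ {x70}, so x IS a limit point.
Collecting: A' = {x67, x69, x70}.


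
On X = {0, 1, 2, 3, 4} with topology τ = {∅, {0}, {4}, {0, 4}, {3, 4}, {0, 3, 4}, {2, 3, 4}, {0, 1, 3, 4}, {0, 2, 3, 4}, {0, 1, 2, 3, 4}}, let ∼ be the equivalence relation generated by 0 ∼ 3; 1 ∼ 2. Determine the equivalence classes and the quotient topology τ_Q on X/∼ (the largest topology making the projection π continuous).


X/∼ = {[0=3], [1=2], [4]}; |τ_Q| = 4.

Equivalence classes: [0=3], [1=2], [4].
Quotient map π: X → X/∼ sends 0 ↦ [0=3], 1 ↦ [1=2], 2 ↦ [1=2], 3 ↦ [0=3], 4 ↦ [4].
For each subset V ⊆ X/∼, compute π^{-1}(V) ⊆ X and check whether π^{-1}(V) ∈ τ. V is open in τ_Q iff π^{-1}(V) ∈ τ.
  V = {}: π^{-1}(V) = ∅ ∈ τ ✓.
  V = {[0=3]}: π^{-1}(V) = {0, 3} ∉ τ ✗.
  V = {[1=2]}: π^{-1}(V) = {1, 2} ∉ τ ✗.
  V = {[0=3], [1=2]}: π^{-1}(V) = {0, 1, 2, 3} ∉ τ ✗.
  V = {[4]}: π^{-1}(V) = {4} ∈ τ ✓.
  V = {[0=3], [4]}: π^{-1}(V) = {0, 3, 4} ∈ τ ✓.
  V = {[1=2], [4]}: π^{-1}(V) = {1, 2, 4} ∉ τ ✗.
  V = {[0=3], [1=2], [4]}: π^{-1}(V) = {0, 1, 2, 3, 4} ∈ τ ✓.
Open sets in the quotient: τ_Q = {{}, {[4]}, {[0=3], [4]}, {[0=3], [1=2], [4]}} (4 elements).


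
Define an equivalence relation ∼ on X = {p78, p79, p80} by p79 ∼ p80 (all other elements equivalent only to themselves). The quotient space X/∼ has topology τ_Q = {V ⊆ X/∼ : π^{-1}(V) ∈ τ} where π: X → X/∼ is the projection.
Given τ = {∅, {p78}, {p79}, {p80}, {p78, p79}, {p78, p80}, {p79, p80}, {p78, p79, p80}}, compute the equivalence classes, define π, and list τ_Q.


X/∼ = {[p78], [p79=p80]}; |τ_Q| = 4.

Equivalence classes: [p78], [p79=p80].
Quotient map π: X → X/∼ sends p78 ↦ [p78], p79 ↦ [p79=p80], p80 ↦ [p79=p80].
For each subset V ⊆ X/∼, compute π^{-1}(V) ⊆ X and check whether π^{-1}(V) ∈ τ. V is open in τ_Q iff π^{-1}(V) ∈ τ.
  V = {}: π^{-1}(V) = ∅ ∈ τ ✓.
  V = {[p78]}: π^{-1}(V) = {p78} ∈ τ ✓.
  V = {[p79=p80]}: π^{-1}(V) = {p79, p80} ∈ τ ✓.
  V = {[p78], [p79=p80]}: π^{-1}(V) = {p78, p79, p80} ∈ τ ✓.
Open sets in the quotient: τ_Q = {{}, {[p78]}, {[p79=p80]}, {[p78], [p79=p80]}} (4 elements).


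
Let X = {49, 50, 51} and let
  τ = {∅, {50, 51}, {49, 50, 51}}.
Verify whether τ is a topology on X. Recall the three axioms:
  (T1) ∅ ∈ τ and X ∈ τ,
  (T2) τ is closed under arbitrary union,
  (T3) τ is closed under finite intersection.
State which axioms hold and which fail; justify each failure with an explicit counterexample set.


τ IS a topology on X.

Axiom (T1): ∅ ∈ τ? Yes; X ∈ τ? Yes.
Axiom (T2/T3): check pairwise unions and intersections of members of τ.
All pairwise intersections and unions checked — each lies in τ. Therefore τ satisfies (T1), (T2), (T3): it IS a topology on X.


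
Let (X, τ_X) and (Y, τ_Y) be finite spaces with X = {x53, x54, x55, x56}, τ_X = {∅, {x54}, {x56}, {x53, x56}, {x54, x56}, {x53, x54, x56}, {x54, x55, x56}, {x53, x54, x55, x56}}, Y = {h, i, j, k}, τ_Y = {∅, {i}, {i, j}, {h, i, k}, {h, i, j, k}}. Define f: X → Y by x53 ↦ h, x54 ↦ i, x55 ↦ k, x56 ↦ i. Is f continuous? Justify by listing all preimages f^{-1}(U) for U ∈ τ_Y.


f IS continuous.

Compute f^{-1}(U) for each U ∈ τ_Y:
  U = ∅: f^{-1}(U) = ∅ ∈ τ_X ✓.
  U = {i}: f^{-1}(U) = {x54, x56} ∈ τ_X ✓.
  U = {i, j}: f^{-1}(U) = {x54, x56} ∈ τ_X ✓.
  U = {h, i, k}: f^{-1}(U) = {x53, x54, x55, x56} ∈ τ_X ✓.
  U = {h, i, j, k}: f^{-1}(U) = {x53, x54, x55, x56} ∈ τ_X ✓.
Every preimage lies in τ_X, so f IS continuous.


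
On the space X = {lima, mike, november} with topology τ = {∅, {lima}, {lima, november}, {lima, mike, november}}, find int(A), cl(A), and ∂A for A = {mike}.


int(A) = ∅, cl(A) = {mike}, ∂A = {mike}.

Closed sets in (X, τ) are complements of opens:
  closed(X, τ) = {∅, {mike}, {mike, november}, {lima, mike, november}}.
int(A) = ⋃ {U ∈ τ : U ⊆ A}. Opens contained in A: ∅.
Taking the union of these: int(A) = ∅.
cl(A) = ⋂ {C closed : A ⊆ C}. Closed sets containing A: {mike}, {mike, november}, {lima, mike, november}.
Intersecting these: cl(A) = {mike}.
∂A = cl(A) ∖ int(A) = {mike} ∖ ∅ = {mike}.


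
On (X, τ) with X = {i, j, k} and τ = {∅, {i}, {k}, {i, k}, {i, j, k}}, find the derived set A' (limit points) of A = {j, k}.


A' = {j}

For each x ∈ X, list the open sets U ∈ τ with x ∈ U, then check whether U ∩ (A ∖ {x}) ≠ ∅ for every such U.
  x = i: open {i} ∋ x has {i} ∩ (A ∖ {i}) = ∅, so x is NOT a limit point.
  x = j: opens ∋ x are {i, j, k}; each meets A ∖ {j}, so x IS a limit point.
  x = k: open {k} ∋ x has {k} ∩ (A ∖ {k}) = ∅, so x is NOT a limit point.
Collecting: A' = {j}.


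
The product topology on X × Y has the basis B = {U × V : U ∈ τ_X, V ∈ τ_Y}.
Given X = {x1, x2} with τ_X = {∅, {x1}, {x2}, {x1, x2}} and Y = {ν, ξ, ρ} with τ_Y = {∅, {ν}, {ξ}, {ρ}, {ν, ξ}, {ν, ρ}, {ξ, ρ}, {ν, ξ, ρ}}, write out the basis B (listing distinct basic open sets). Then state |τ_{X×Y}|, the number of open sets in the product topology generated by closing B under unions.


Basis B = {∅ × ∅, {x1} × {ν}, {x1} × {ξ}, {x1} × {ρ}, {x2} × {ν}, {x2} × {ξ}, {x2} × {ρ}, {x1} × {ν, ξ}, {x1} × {ν, ρ}, {x1, x2} × {ν}, {x1} × {ξ, ρ}, {x1, x2} × {ξ}, {x1, x2} × {ρ}, {x2} × {ν, ξ}, {x2} × {ν, ρ}, {x2} × {ξ, ρ}, {x1} × {ν, ξ, ρ}, {x2} × {ν, ξ, ρ}, {x1, x2} × {ν, ξ}, {x1, x2} × {ν, ρ}, {x1, x2} × {ξ, ρ}, {x1, x2} × {ν, ξ, ρ}}; |τ_{X×Y}| = 64.

Enumerate products U × V with U ∈ τ_X, V ∈ τ_Y (deduplicated):
  ∅ × ∅ = {} (∅)
  {x1} × {ν} = {(x1,ν)}
  {x1} × {ξ} = {(x1,ξ)}
  {x1} × {ρ} = {(x1,ρ)}
  {x2} × {ν} = {(x2,ν)}
  {x2} × {ξ} = {(x2,ξ)}
  {x2} × {ρ} = {(x2,ρ)}
  {x1} × {ν, ξ} = {(x1,ν), (x1,ξ)}
  {x1} × {ν, ρ} = {(x1,ν), (x1,ρ)}
  {x1, x2} × {ν} = {(x1,ν), (x2,ν)}
  {x1} × {ξ, ρ} = {(x1,ξ), (x1,ρ)}
  {x1, x2} × {ξ} = {(x1,ξ), (x2,ξ)}
  {x1, x2} × {ρ} = {(x1,ρ), (x2,ρ)}
  {x2} × {ν, ξ} = {(x2,ν), (x2,ξ)}
  {x2} × {ν, ρ} = {(x2,ν), (x2,ρ)}
  {x2} × {ξ, ρ} = {(x2,ξ), (x2,ρ)}
  {x1} × {ν, ξ, ρ} = {(x1,ν), (x1,ξ), (x1,ρ)}
  {x2} × {ν, ξ, ρ} = {(x2,ν), (x2,ξ), (x2,ρ)}
  {x1, x2} × {ν, ξ} = {(x1,ν), (x1,ξ), (x2,ν), (x2,ξ)}
  {x1, x2} × {ν, ρ} = {(x1,ν), (x1,ρ), (x2,ν), (x2,ρ)}
  {x1, x2} × {ξ, ρ} = {(x1,ξ), (x1,ρ), (x2,ξ), (x2,ρ)}
  {x1, x2} × {ν, ξ, ρ} = {(x1,ν), (x1,ξ), (x1,ρ), (x2,ν), (x2,ξ), (x2,ρ)}
These 22 distinct sets form the basis B.
Close under arbitrary unions to get τ_{X×Y}; counting gives |τ_{X×Y}| = 64.


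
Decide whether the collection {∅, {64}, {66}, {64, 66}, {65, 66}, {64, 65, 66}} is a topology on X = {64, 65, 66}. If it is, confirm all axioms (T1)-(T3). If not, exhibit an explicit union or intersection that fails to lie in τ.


τ IS a topology on X.

Axiom (T1): ∅ ∈ τ? Yes; X ∈ τ? Yes.
Axiom (T2/T3): check pairwise unions and intersections of members of τ.
All pairwise intersections and unions checked — each lies in τ. Therefore τ satisfies (T1), (T2), (T3): it IS a topology on X.


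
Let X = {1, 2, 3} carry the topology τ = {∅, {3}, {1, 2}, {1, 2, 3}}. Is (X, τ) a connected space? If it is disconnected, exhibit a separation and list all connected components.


(X, τ) is disconnected; components = [{3}, {1, 2}].

Find clopen sets (U ∈ τ with X ∖ U ∈ τ):
  U = ∅, X ∖ U = {1, 2, 3} — both open, so U is clopen.
  U = {3}, X ∖ U = {1, 2} — both open, so U is clopen.
  U = {1, 2}, X ∖ U = {3} — both open, so U is clopen.
  U = {1, 2, 3}, X ∖ U = ∅ — both open, so U is clopen.
Nontrivial clopen(s) exist: e.g. {1, 2}. So (X, τ) is disconnected.
Compute connected components by grouping points that agree on all clopens:
  component: {3}
  component: {1, 2}


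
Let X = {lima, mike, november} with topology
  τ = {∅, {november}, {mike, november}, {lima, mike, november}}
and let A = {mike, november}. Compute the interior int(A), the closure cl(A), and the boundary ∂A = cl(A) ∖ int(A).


int(A) = {mike, november}, cl(A) = {lima, mike, november}, ∂A = {lima}.

Closed sets in (X, τ) are complements of opens:
  closed(X, τ) = {∅, {lima}, {lima, mike}, {lima, mike, november}}.
int(A) = ⋃ {U ∈ τ : U ⊆ A}. Opens contained in A: ∅, {november}, {mike, november}.
Taking the union of these: int(A) = {mike, november}.
cl(A) = ⋂ {C closed : A ⊆ C}. Closed sets containing A: {lima, mike, november}.
Intersecting these: cl(A) = {lima, mike, november}.
∂A = cl(A) ∖ int(A) = {lima, mike, november} ∖ {mike, november} = {lima}.


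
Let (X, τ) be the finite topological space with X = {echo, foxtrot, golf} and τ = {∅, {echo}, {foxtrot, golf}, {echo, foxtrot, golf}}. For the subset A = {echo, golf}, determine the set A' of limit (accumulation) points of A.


A' = {foxtrot}

For each x ∈ X, list the open sets U ∈ τ with x ∈ U, then check whether U ∩ (A ∖ {x}) ≠ ∅ for every such U.
  x = echo: open {echo} ∋ x has {echo} ∩ (A ∖ {echo}) = ∅, so x is NOT a limit point.
  x = foxtrot: opens ∋ x are {foxtrot, golf}, {echo, foxtrot, golf}; each meets A ∖ {foxtrot}, so x IS a limit point.
  x = golf: open {foxtrot, golf} ∋ x has {foxtrot, golf} ∩ (A ∖ {golf}) = ∅, so x is NOT a limit point.
Collecting: A' = {foxtrot}.


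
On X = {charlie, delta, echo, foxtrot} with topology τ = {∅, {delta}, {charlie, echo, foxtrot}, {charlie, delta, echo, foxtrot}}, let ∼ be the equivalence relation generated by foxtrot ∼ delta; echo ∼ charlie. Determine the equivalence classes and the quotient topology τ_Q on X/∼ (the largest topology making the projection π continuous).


X/∼ = {[charlie=echo], [delta=foxtrot]}; |τ_Q| = 2.

Equivalence classes: [charlie=echo], [delta=foxtrot].
Quotient map π: X → X/∼ sends charlie ↦ [charlie=echo], delta ↦ [delta=foxtrot], echo ↦ [charlie=echo], foxtrot ↦ [delta=foxtrot].
For each subset V ⊆ X/∼, compute π^{-1}(V) ⊆ X and check whether π^{-1}(V) ∈ τ. V is open in τ_Q iff π^{-1}(V) ∈ τ.
  V = {}: π^{-1}(V) = ∅ ∈ τ ✓.
  V = {[charlie=echo]}: π^{-1}(V) = {charlie, echo} ∉ τ ✗.
  V = {[delta=foxtrot]}: π^{-1}(V) = {delta, foxtrot} ∉ τ ✗.
  V = {[charlie=echo], [delta=foxtrot]}: π^{-1}(V) = {charlie, delta, echo, foxtrot} ∈ τ ✓.
Open sets in the quotient: τ_Q = {{}, {[charlie=echo], [delta=foxtrot]}} (2 elements).


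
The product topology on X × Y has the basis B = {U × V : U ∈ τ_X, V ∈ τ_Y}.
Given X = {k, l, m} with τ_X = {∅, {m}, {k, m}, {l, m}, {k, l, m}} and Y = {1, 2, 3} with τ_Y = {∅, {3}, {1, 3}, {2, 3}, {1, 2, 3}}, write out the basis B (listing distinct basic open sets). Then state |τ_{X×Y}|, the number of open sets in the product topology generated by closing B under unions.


Basis B = {∅ × ∅, {m} × {3}, {k, m} × {3}, {l, m} × {3}, {m} × {1, 3}, {m} × {2, 3}, {k, l, m} × {3}, {m} × {1, 2, 3}, {k, m} × {1, 3}, {k, m} × {2, 3}, {l, m} × {1, 3}, {l, m} × {2, 3}, {k, m} × {1, 2, 3}, {k, l, m} × {1, 3}, {k, l, m} × {2, 3}, {l, m} × {1, 2, 3}, {k, l, m} × {1, 2, 3}}; |τ_{X×Y}| = 48.

Enumerate products U × V with U ∈ τ_X, V ∈ τ_Y (deduplicated):
  ∅ × ∅ = {} (∅)
  {m} × {3} = {(m,3)}
  {k, m} × {3} = {(k,3), (m,3)}
  {l, m} × {3} = {(l,3), (m,3)}
  {m} × {1, 3} = {(m,1), (m,3)}
  {m} × {2, 3} = {(m,2), (m,3)}
  {k, l, m} × {3} = {(k,3), (l,3), (m,3)}
  {m} × {1, 2, 3} = {(m,1), (m,2), (m,3)}
  {k, m} × {1, 3} = {(k,1), (k,3), (m,1), (m,3)}
  {k, m} × {2, 3} = {(k,2), (k,3), (m,2), (m,3)}
  {l, m} × {1, 3} = {(l,1), (l,3), (m,1), (m,3)}
  {l, m} × {2, 3} = {(l,2), (l,3), (m,2), (m,3)}
  {k, m} × {1, 2, 3} = {(k,1), (k,2), (k,3), (m,1), (m,2), (m,3)}
  {k, l, m} × {1, 3} = {(k,1), (k,3), (l,1), (l,3), (m,1), (m,3)}
  {k, l, m} × {2, 3} = {(k,2), (k,3), (l,2), (l,3), (m,2), (m,3)}
  {l, m} × {1, 2, 3} = {(l,1), (l,2), (l,3), (m,1), (m,2), (m,3)}
  {k, l, m} × {1, 2, 3} = {(k,1), (k,2), (k,3), (l,1), (l,2), (l,3), (m,1), (m,2), (m,3)}
These 17 distinct sets form the basis B.
Close under arbitrary unions to get τ_{X×Y}; counting gives |τ_{X×Y}| = 48.


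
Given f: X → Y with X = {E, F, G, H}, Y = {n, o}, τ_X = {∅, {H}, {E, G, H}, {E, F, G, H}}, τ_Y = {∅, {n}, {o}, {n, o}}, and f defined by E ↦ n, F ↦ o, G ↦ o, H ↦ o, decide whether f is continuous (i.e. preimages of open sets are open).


f is NOT continuous.

Compute f^{-1}(U) for each U ∈ τ_Y:
  U = ∅: f^{-1}(U) = ∅ ∈ τ_X ✓.
  U = {n}: f^{-1}(U) = {E} ∉ τ_X ✗.
  U = {o}: f^{-1}(U) = {F, G, H} ∉ τ_X ✗.
  U = {n, o}: f^{-1}(U) = {E, F, G, H} ∈ τ_X ✓.
Found U = {n} with f^{-1}(U) = {E} not in τ_X. Therefore f is NOT continuous.


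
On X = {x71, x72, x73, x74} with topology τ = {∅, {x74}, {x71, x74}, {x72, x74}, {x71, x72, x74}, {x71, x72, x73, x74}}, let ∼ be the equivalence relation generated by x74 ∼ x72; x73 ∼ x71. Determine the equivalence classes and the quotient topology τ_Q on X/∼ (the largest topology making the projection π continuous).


X/∼ = {[x71=x73], [x72=x74]}; |τ_Q| = 3.

Equivalence classes: [x71=x73], [x72=x74].
Quotient map π: X → X/∼ sends x71 ↦ [x71=x73], x72 ↦ [x72=x74], x73 ↦ [x71=x73], x74 ↦ [x72=x74].
For each subset V ⊆ X/∼, compute π^{-1}(V) ⊆ X and check whether π^{-1}(V) ∈ τ. V is open in τ_Q iff π^{-1}(V) ∈ τ.
  V = {}: π^{-1}(V) = ∅ ∈ τ ✓.
  V = {[x71=x73]}: π^{-1}(V) = {x71, x73} ∉ τ ✗.
  V = {[x72=x74]}: π^{-1}(V) = {x72, x74} ∈ τ ✓.
  V = {[x71=x73], [x72=x74]}: π^{-1}(V) = {x71, x72, x73, x74} ∈ τ ✓.
Open sets in the quotient: τ_Q = {{}, {[x72=x74]}, {[x71=x73], [x72=x74]}} (3 elements).


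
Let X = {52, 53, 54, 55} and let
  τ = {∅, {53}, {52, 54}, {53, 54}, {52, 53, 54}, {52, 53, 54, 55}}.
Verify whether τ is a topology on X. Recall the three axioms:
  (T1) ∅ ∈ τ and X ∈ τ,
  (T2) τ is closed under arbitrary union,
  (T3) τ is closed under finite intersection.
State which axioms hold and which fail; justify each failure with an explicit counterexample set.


τ is NOT a topology on X.

Axiom (T1): ∅ ∈ τ? Yes; X ∈ τ? Yes.
Axiom (T2/T3): check pairwise unions and intersections of members of τ.
Counterexample for (T3): {52, 54} ∩ {53, 54} = {54} ∉ τ. Therefore τ is NOT a topology.


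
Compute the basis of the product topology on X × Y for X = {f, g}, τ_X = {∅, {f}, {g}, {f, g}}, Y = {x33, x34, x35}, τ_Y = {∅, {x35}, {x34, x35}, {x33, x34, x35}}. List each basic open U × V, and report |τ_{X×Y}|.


Basis B = {∅ × ∅, {f} × {x35}, {g} × {x35}, {f} × {x34, x35}, {f, g} × {x35}, {g} × {x34, x35}, {f} × {x33, x34, x35}, {g} × {x33, x34, x35}, {f, g} × {x34, x35}, {f, g} × {x33, x34, x35}}; |τ_{X×Y}| = 16.

Enumerate products U × V with U ∈ τ_X, V ∈ τ_Y (deduplicated):
  ∅ × ∅ = {} (∅)
  {f} × {x35} = {(f,x35)}
  {g} × {x35} = {(g,x35)}
  {f} × {x34, x35} = {(f,x34), (f,x35)}
  {f, g} × {x35} = {(f,x35), (g,x35)}
  {g} × {x34, x35} = {(g,x34), (g,x35)}
  {f} × {x33, x34, x35} = {(f,x33), (f,x34), (f,x35)}
  {g} × {x33, x34, x35} = {(g,x33), (g,x34), (g,x35)}
  {f, g} × {x34, x35} = {(f,x34), (f,x35), (g,x34), (g,x35)}
  {f, g} × {x33, x34, x35} = {(f,x33), (f,x34), (f,x35), (g,x33), (g,x34), (g,x35)}
These 10 distinct sets form the basis B.
Close under arbitrary unions to get τ_{X×Y}; counting gives |τ_{X×Y}| = 16.


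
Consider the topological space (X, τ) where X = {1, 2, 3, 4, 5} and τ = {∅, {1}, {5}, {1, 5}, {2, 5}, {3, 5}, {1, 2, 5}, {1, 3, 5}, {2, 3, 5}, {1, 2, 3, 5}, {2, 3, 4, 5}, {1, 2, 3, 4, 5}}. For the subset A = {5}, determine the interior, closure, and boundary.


int(A) = {5}, cl(A) = {2, 3, 4, 5}, ∂A = {2, 3, 4}.

Closed sets in (X, τ) are complements of opens:
  closed(X, τ) = {∅, {1}, {4}, {1, 4}, {2, 4}, {3, 4}, {1, 2, 4}, {1, 3, 4}, {2, 3, 4}, {1, 2, 3, 4}, {2, 3, 4, 5}, {1, 2, 3, 4, 5}}.
int(A) = ⋃ {U ∈ τ : U ⊆ A}. Opens contained in A: ∅, {5}.
Taking the union of these: int(A) = {5}.
cl(A) = ⋂ {C closed : A ⊆ C}. Closed sets containing A: {2, 3, 4, 5}, {1, 2, 3, 4, 5}.
Intersecting these: cl(A) = {2, 3, 4, 5}.
∂A = cl(A) ∖ int(A) = {2, 3, 4, 5} ∖ {5} = {2, 3, 4}.


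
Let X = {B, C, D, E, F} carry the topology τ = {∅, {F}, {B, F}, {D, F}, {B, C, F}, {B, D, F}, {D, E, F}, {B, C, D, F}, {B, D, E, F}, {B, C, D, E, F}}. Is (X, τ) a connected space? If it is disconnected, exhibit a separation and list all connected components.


(X, τ) is connected.

Find clopen sets (U ∈ τ with X ∖ U ∈ τ):
  U = ∅, X ∖ U = {B, C, D, E, F} — both open, so U is clopen.
  U = {B, C, D, E, F}, X ∖ U = ∅ — both open, so U is clopen.
Only trivial clopens (∅ and X) exist, so (X, τ) is connected.
Compute connected components by grouping points that agree on all clopens:
  component: {B, C, D, E, F}


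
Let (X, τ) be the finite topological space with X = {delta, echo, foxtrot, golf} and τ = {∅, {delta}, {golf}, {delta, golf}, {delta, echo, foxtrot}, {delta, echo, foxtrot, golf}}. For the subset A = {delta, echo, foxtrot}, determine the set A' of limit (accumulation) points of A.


A' = {echo, foxtrot}

For each x ∈ X, list the open sets U ∈ τ with x ∈ U, then check whether U ∩ (A ∖ {x}) ≠ ∅ for every such U.
  x = delta: open {delta} ∋ x has {delta} ∩ (A ∖ {delta}) = ∅, so x is NOT a limit point.
  x = echo: opens ∋ x are {delta, echo, foxtrot}, {delta, echo, foxtrot, golf}; each meets A ∖ {echo}, so x IS a limit point.
  x = foxtrot: opens ∋ x are {delta, echo, foxtrot}, {delta, echo, foxtrot, golf}; each meets A ∖ {foxtrot}, so x IS a limit point.
  x = golf: open {golf} ∋ x has {golf} ∩ (A ∖ {golf}) = ∅, so x is NOT a limit point.
Collecting: A' = {echo, foxtrot}.


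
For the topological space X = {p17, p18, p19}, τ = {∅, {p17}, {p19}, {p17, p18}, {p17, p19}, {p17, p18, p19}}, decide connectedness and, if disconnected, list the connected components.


(X, τ) is disconnected; components = [{p19}, {p17, p18}].

Find clopen sets (U ∈ τ with X ∖ U ∈ τ):
  U = ∅, X ∖ U = {p17, p18, p19} — both open, so U is clopen.
  U = {p19}, X ∖ U = {p17, p18} — both open, so U is clopen.
  U = {p17, p18}, X ∖ U = {p19} — both open, so U is clopen.
  U = {p17, p18, p19}, X ∖ U = ∅ — both open, so U is clopen.
Nontrivial clopen(s) exist: e.g. {p19}. So (X, τ) is disconnected.
Compute connected components by grouping points that agree on all clopens:
  component: {p19}
  component: {p17, p18}


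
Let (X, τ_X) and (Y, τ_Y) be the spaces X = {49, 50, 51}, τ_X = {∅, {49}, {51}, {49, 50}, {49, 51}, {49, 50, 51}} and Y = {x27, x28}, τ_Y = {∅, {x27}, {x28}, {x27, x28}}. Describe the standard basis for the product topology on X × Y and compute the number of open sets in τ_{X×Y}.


Basis B = {∅ × ∅, {49} × {x27}, {49} × {x28}, {51} × {x27}, {51} × {x28}, {49} × {x27, x28}, {49, 50} × {x27}, {49, 51} × {x27}, {49, 50} × {x28}, {49, 51} × {x28}, {51} × {x27, x28}, {49, 50, 51} × {x27}, {49, 50, 51} × {x28}, {49, 50} × {x27, x28}, {49, 51} × {x27, x28}, {49, 50, 51} × {x27, x28}}; |τ_{X×Y}| = 36.

Enumerate products U × V with U ∈ τ_X, V ∈ τ_Y (deduplicated):
  ∅ × ∅ = {} (∅)
  {49} × {x27} = {(49,x27)}
  {49} × {x28} = {(49,x28)}
  {51} × {x27} = {(51,x27)}
  {51} × {x28} = {(51,x28)}
  {49} × {x27, x28} = {(49,x27), (49,x28)}
  {49, 50} × {x27} = {(49,x27), (50,x27)}
  {49, 51} × {x27} = {(49,x27), (51,x27)}
  {49, 50} × {x28} = {(49,x28), (50,x28)}
  {49, 51} × {x28} = {(49,x28), (51,x28)}
  {51} × {x27, x28} = {(51,x27), (51,x28)}
  {49, 50, 51} × {x27} = {(49,x27), (50,x27), (51,x27)}
  {49, 50, 51} × {x28} = {(49,x28), (50,x28), (51,x28)}
  {49, 50} × {x27, x28} = {(49,x27), (49,x28), (50,x27), (50,x28)}
  {49, 51} × {x27, x28} = {(49,x27), (49,x28), (51,x27), (51,x28)}
  {49, 50, 51} × {x27, x28} = {(49,x27), (49,x28), (50,x27), (50,x28), (51,x27), (51,x28)}
These 16 distinct sets form the basis B.
Close under arbitrary unions to get τ_{X×Y}; counting gives |τ_{X×Y}| = 36.


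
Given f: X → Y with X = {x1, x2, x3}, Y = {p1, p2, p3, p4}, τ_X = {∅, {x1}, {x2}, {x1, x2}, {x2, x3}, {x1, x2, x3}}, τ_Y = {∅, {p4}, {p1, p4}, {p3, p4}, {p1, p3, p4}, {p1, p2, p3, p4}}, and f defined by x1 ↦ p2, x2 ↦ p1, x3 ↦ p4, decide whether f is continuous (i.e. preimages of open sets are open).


f is NOT continuous.

Compute f^{-1}(U) for each U ∈ τ_Y:
  U = ∅: f^{-1}(U) = ∅ ∈ τ_X ✓.
  U = {p4}: f^{-1}(U) = {x3} ∉ τ_X ✗.
  U = {p1, p4}: f^{-1}(U) = {x2, x3} ∈ τ_X ✓.
  U = {p3, p4}: f^{-1}(U) = {x3} ∉ τ_X ✗.
  U = {p1, p3, p4}: f^{-1}(U) = {x2, x3} ∈ τ_X ✓.
  U = {p1, p2, p3, p4}: f^{-1}(U) = {x1, x2, x3} ∈ τ_X ✓.
Found U = {p4} with f^{-1}(U) = {x3} not in τ_X. Therefore f is NOT continuous.


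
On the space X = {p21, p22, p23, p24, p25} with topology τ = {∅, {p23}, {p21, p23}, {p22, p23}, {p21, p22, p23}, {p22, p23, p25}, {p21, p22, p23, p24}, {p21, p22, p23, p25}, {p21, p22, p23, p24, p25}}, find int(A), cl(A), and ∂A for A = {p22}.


int(A) = ∅, cl(A) = {p22, p24, p25}, ∂A = {p22, p24, p25}.

Closed sets in (X, τ) are complements of opens:
  closed(X, τ) = {∅, {p24}, {p25}, {p21, p24}, {p24, p25}, {p21, p24, p25}, {p22, p24, p25}, {p21, p22, p24, p25}, {p21, p22, p23, p24, p25}}.
int(A) = ⋃ {U ∈ τ : U ⊆ A}. Opens contained in A: ∅.
Taking the union of these: int(A) = ∅.
cl(A) = ⋂ {C closed : A ⊆ C}. Closed sets containing A: {p22, p24, p25}, {p21, p22, p24, p25}, {p21, p22, p23, p24, p25}.
Intersecting these: cl(A) = {p22, p24, p25}.
∂A = cl(A) ∖ int(A) = {p22, p24, p25} ∖ ∅ = {p22, p24, p25}.


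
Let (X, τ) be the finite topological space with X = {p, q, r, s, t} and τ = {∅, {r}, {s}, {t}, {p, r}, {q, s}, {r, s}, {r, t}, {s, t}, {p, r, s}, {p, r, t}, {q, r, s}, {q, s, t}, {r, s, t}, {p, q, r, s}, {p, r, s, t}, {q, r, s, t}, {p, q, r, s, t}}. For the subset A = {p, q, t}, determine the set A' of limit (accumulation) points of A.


A' = ∅

For each x ∈ X, list the open sets U ∈ τ with x ∈ U, then check whether U ∩ (A ∖ {x}) ≠ ∅ for every such U.
  x = p: open {p, r} ∋ x has {p, r} ∩ (A ∖ {p}) = ∅, so x is NOT a limit point.
  x = q: open {q, s} ∋ x has {q, s} ∩ (A ∖ {q}) = ∅, so x is NOT a limit point.
  x = r: open {r} ∋ x has {r} ∩ (A ∖ {r}) = ∅, so x is NOT a limit point.
  x = s: open {s} ∋ x has {s} ∩ (A ∖ {s}) = ∅, so x is NOT a limit point.
  x = t: open {t} ∋ x has {t} ∩ (A ∖ {t}) = ∅, so x is NOT a limit point.
Collecting: A' = ∅.


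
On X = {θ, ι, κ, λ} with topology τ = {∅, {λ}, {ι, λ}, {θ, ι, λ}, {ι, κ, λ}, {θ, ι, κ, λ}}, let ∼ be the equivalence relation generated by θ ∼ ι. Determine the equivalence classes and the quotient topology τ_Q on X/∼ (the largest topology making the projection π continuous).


X/∼ = {[θ=ι], [κ], [λ]}; |τ_Q| = 4.

Equivalence classes: [θ=ι], [κ], [λ].
Quotient map π: X → X/∼ sends θ ↦ [θ=ι], ι ↦ [θ=ι], κ ↦ [κ], λ ↦ [λ].
For each subset V ⊆ X/∼, compute π^{-1}(V) ⊆ X and check whether π^{-1}(V) ∈ τ. V is open in τ_Q iff π^{-1}(V) ∈ τ.
  V = {}: π^{-1}(V) = ∅ ∈ τ ✓.
  V = {[θ=ι]}: π^{-1}(V) = {θ, ι} ∉ τ ✗.
  V = {[κ]}: π^{-1}(V) = {κ} ∉ τ ✗.
  V = {[θ=ι], [κ]}: π^{-1}(V) = {θ, ι, κ} ∉ τ ✗.
  V = {[λ]}: π^{-1}(V) = {λ} ∈ τ ✓.
  V = {[θ=ι], [λ]}: π^{-1}(V) = {θ, ι, λ} ∈ τ ✓.
  V = {[κ], [λ]}: π^{-1}(V) = {κ, λ} ∉ τ ✗.
  V = {[θ=ι], [κ], [λ]}: π^{-1}(V) = {θ, ι, κ, λ} ∈ τ ✓.
Open sets in the quotient: τ_Q = {{}, {[λ]}, {[θ=ι], [λ]}, {[θ=ι], [κ], [λ]}} (4 elements).


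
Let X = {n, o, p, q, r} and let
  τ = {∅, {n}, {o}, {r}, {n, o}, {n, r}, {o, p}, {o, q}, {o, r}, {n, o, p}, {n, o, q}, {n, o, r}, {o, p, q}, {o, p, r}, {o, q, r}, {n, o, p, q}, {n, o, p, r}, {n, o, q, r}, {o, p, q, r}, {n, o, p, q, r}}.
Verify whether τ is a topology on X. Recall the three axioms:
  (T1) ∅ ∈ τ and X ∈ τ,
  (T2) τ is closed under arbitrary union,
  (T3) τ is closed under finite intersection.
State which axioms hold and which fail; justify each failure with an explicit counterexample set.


τ IS a topology on X.

Axiom (T1): ∅ ∈ τ? Yes; X ∈ τ? Yes.
Axiom (T2/T3): check pairwise unions and intersections of members of τ.
All pairwise intersections and unions checked — each lies in τ. Therefore τ satisfies (T1), (T2), (T3): it IS a topology on X.
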